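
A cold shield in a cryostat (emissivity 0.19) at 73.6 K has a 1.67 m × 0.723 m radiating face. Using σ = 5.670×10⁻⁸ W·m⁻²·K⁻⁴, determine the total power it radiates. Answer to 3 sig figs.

P ≈ 0.382 W

Area A = 1.67 × 0.723 = 1.20741 m².
P = εσAT⁴ = 0.19 × 5.670×10⁻⁸ × 1.20741 × (73.6)⁴ = 0.382 W.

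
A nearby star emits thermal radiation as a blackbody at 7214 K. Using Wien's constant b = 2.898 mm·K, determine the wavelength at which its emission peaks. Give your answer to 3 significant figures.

λ_max ≈ 402 nm

Wien's displacement law: λ_max = b/T = (2.898×10⁻³ m·K)/(7214 K) = 4.017×10⁻⁷ m.
That is 402 nm, in the visible range.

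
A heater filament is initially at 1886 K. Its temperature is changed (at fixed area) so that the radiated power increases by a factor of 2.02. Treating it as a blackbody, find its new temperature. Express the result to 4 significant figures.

P ∝ T⁴, so T₂/T₁ = (P₂/P₁)^(1/4) = (2.02)^(1/4) = 1.19217.
T₂ = 1886 × 1.19217 = 2248 K.

T₂ ≈ 2248 K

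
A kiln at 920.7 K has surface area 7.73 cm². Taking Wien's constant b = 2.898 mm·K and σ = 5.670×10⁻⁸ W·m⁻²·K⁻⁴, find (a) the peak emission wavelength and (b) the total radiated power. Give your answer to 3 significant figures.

λ_max ≈ 3.15 μm; P ≈ 31.5 W

(a) λ_max = b/T = 2.898×10⁻³/920.7 = 3.148×10⁻⁶ m = 3.15 μm.
Area A = 7.73 cm² = 7.73×10⁻⁴ m².
(b) P = σAT⁴ = 5.670×10⁻⁸×7.73×10⁻⁴×(920.7)⁴ = 31.5 W.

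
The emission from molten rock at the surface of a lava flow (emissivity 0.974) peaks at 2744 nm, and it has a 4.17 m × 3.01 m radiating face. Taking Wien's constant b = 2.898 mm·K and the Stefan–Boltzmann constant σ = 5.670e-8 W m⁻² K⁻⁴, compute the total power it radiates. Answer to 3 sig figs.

P ≈ 8.62×10⁵ W

Wien's law: T = b/λ_max = 2.898×10⁻³/2.744×10⁻⁶ = 1056.12 K.
Area A = 4.17 × 3.01 = 12.5517 m².
Then P = εσAT⁴ = 0.974×5.670×10⁻⁸×12.5517×(1056.12)⁴ = 8.62×10⁵ W.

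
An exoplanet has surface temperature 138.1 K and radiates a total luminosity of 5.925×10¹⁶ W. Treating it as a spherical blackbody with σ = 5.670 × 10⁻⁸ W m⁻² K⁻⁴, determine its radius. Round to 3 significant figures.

L = 4πR²σT⁴ ⇒ R = √(L/(4πσT⁴)).
σT⁴ = 20.6233 W/m², so R = √(5.925×10¹⁶/(4π×20.6233)) = 1.51×10⁷ m.

R ≈ 1.51×10⁷ m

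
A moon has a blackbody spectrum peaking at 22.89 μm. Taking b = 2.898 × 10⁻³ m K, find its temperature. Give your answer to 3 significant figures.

Wien's law gives T = b/λ_max = (2.898×10⁻³ m·K)/(2.289×10⁻⁵ m) = 127 K.

T ≈ 127 K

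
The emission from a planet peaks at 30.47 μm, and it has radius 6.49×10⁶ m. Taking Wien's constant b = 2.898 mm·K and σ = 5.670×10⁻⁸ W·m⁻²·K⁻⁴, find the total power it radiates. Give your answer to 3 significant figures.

P ≈ 2.46×10¹⁵ W

Wien's law: T = b/λ_max = 2.898×10⁻³/3.047×10⁻⁵ = 95.1099 K.
Surface area A = 4πR² = 4π(6.49×10⁶ m)² = 5.29297×10¹⁴ m².
Then P = σAT⁴ = 5.670×10⁻⁸×5.29297×10¹⁴×(95.1099)⁴ = 2.46×10¹⁵ W.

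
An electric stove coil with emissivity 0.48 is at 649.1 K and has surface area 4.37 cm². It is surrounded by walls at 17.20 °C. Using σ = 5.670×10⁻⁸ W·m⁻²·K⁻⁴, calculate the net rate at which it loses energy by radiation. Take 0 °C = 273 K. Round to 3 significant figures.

Net loss ≈ 2.03 W

Surroundings: T = 17.20 °C + 273 = 290.20 K.
Area A = 4.37 cm² = 4.37×10⁻⁴ m².
Net radiated power P_net = εσA(T⁴ − T₀⁴) = 0.48×5.670×10⁻⁸×4.37×10⁻⁴×(649.1⁴ − 290.20⁴).
T⁴ − T₀⁴ = 1.77520×10¹¹ − 7.09234×10⁹ = 1.70428×10¹¹ K⁴, so P_net = 2.03 W.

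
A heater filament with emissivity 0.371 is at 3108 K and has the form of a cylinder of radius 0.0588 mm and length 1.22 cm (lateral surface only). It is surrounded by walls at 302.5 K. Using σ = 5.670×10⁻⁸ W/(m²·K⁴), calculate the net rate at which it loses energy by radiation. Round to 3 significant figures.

Lateral area A = 2πrL = 2π×5.88×10⁻⁵×0.0122 = 4.50731×10⁻⁶ m².
Net radiated power P_net = εσA(T⁴ − T₀⁴) = 0.371×5.670×10⁻⁸×4.50731×10⁻⁶×(3108⁴ − 302.5⁴).
T⁴ − T₀⁴ = 9.33091×10¹³ − 8.37339×10⁹ = 9.33007×10¹³ K⁴, so P_net = 8.85 W.

Net loss ≈ 8.85 W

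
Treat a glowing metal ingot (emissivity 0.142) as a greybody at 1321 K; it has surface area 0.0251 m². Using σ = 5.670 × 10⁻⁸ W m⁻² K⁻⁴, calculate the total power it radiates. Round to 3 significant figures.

Area A = 0.0251 m².
P = εσAT⁴ = 0.142 × 5.670×10⁻⁸ × 0.0251 × (1321)⁴ = 615 W.

P ≈ 615 W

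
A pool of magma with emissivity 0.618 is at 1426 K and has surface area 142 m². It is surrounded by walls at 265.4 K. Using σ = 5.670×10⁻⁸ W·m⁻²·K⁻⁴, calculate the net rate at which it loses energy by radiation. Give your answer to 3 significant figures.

Area A = 142 m².
Net radiated power P_net = εσA(T⁴ − T₀⁴) = 0.618×5.670×10⁻⁸×142×(1426⁴ − 265.4⁴).
T⁴ − T₀⁴ = 4.13502×10¹² − 4.96139×10⁹ = 4.13006×10¹² K⁴, so P_net = 2.06×10⁷ W.

Net loss ≈ 2.06×10⁷ W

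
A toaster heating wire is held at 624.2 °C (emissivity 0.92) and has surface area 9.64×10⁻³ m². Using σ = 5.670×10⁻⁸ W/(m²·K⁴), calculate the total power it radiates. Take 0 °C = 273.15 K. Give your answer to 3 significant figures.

P ≈ 326 W

T = 624.2 °C + 273.15 = 897.35 K.
Area A = 9.64×10⁻³ m².
P = εσAT⁴ = 0.92 × 5.670×10⁻⁸ × 9.64×10⁻³ × (897.35)⁴ = 326 W.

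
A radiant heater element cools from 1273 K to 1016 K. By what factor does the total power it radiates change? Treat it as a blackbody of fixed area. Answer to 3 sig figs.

P ∝ T⁴, so P₂/P₁ = (T₂/T₁)⁴ = (1016/1273)⁴ = (0.798115)⁴ = 0.406.

P₂/P₁ ≈ 0.406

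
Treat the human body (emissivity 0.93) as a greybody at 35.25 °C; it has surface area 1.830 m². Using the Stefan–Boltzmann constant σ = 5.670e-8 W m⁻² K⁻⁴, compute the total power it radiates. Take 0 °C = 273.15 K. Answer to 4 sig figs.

T = 35.25 °C + 273.15 = 308.40 K.
Area A = 1.830 m².
P = εσAT⁴ = 0.93 × 5.670×10⁻⁸ × 1.830 × (308.40)⁴ = 872.9 W.

P ≈ 872.9 W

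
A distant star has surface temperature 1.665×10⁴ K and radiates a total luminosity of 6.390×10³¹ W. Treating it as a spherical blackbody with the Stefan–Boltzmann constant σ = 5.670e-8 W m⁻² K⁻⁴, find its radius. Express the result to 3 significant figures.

R ≈ 3.42×10¹⁰ m

L = 4πR²σT⁴ ⇒ R = √(L/(4πσT⁴)).
σT⁴ = 4.35753×10⁹ W/m², so R = √(6.390×10³¹/(4π×4.35753×10⁹)) = 3.42×10¹⁰ m.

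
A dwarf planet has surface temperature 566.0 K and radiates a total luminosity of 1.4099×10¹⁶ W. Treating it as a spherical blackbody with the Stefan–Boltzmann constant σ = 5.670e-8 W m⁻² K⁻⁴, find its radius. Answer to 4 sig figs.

L = 4πR²σT⁴ ⇒ R = √(L/(4πσT⁴)).
σT⁴ = 5819.01 W/m², so R = √(1.4099×10¹⁶/(4π×5819.01)) = 4.391×10⁵ m.

R ≈ 4.391×10⁵ m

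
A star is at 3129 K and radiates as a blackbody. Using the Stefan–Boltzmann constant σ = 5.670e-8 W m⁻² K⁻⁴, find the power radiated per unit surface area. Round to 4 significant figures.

I ≈ 5.435×10⁶ W/m²

Stefan–Boltzmann: I = σT⁴ = 5.670×10⁻⁸ × (3129)⁴ = 5.435×10⁶ W/m².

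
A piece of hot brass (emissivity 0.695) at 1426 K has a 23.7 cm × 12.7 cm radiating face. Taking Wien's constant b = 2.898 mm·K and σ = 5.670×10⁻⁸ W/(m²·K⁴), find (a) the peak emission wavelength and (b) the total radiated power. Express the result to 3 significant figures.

(a) λ_max = b/T = 2.898×10⁻³/1426 = 2.032×10⁻⁶ m = 2.03 μm.
Area A = 0.237 × 0.127 = 0.030099 m².
(b) P = εσAT⁴ = 0.695×5.670×10⁻⁸×0.030099×(1426)⁴ = 4.90×10³ W.

λ_max ≈ 2.03 μm; P ≈ 4.90×10³ W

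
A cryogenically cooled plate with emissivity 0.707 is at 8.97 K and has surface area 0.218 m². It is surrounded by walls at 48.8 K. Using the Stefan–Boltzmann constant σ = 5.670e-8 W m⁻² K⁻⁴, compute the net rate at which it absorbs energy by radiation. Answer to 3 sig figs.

Net gain ≈ 0.0495 W

Area A = 0.218 m².
Net radiated power P_net = εσA(T⁴ − T₀⁴) = 0.707×5.670×10⁻⁸×0.218×(8.97⁴ − 48.8⁴).
T⁴ − T₀⁴ = 6473.96 − 5.67126×10⁶ = -5.66479×10⁶ K⁴, so P_net = -0.0495 W — negative, meaning a net gain of 0.0495 W.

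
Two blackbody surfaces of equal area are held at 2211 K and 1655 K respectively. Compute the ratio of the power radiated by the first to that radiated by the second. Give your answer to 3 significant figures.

With equal areas, P₁/P₂ = (T₁/T₂)⁴ = (2211/1655)⁴ = 3.19.

P₁/P₂ ≈ 3.19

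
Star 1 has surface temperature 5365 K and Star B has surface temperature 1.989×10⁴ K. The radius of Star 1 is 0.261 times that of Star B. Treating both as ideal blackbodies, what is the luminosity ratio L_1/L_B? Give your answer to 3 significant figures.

L_1/L_B ≈ 3.61×10⁻⁴

L ∝ R²T⁴, so L_1/L_B = (R_1/R_B)²(T_1/T_B)⁴ = (0.261)² × (5365/1.989×10⁴)⁴ = 0.068121 × 5.29346×10⁻³ = 3.61×10⁻⁴.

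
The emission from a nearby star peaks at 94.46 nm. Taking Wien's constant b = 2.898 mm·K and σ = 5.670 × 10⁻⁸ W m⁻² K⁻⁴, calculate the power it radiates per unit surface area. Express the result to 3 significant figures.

I ≈ 5.02×10¹⁰ W/m²

Wien's law: T = b/λ_max = 2.898×10⁻³/9.446×10⁻⁸ = 30679.7 K.
Then I = σT⁴ = 5.670×10⁻⁸×(30679.7)⁴ = 5.02×10¹⁰ W/m².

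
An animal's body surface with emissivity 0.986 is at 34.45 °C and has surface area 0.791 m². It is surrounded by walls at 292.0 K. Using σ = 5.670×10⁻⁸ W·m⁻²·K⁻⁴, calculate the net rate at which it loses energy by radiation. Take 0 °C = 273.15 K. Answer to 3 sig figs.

T = 34.45 °C + 273.15 = 307.60 K.
Area A = 0.791 m².
Net radiated power P_net = εσA(T⁴ − T₀⁴) = 0.986×5.670×10⁻⁸×0.791×(307.60⁴ − 292.0⁴).
T⁴ − T₀⁴ = 8.95252×10⁹ − 7.26995×10⁹ = 1.68257×10⁹ K⁴, so P_net = 74.4 W.

Net loss ≈ 74.4 W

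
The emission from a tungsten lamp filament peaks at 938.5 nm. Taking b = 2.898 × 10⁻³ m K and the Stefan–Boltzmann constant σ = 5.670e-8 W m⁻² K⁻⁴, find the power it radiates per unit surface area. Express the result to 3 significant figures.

I ≈ 5.16×10⁶ W/m²

Wien's law: T = b/λ_max = 2.898×10⁻³/9.385×10⁻⁷ = 3087.91 K.
Then I = σT⁴ = 5.670×10⁻⁸×(3087.91)⁴ = 5.16×10⁶ W/m².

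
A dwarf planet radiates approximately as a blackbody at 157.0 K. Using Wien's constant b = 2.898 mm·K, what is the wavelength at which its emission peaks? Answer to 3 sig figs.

λ_max ≈ 18.5 μm

Wien's displacement law: λ_max = b/T = (2.898×10⁻³ m·K)/(157.0 K) = 1.846×10⁻⁵ m.
That is 18.5 μm, in the infrared range.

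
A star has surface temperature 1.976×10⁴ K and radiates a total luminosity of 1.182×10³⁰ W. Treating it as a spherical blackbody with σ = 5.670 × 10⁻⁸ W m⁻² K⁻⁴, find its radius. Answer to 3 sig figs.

L = 4πR²σT⁴ ⇒ R = √(L/(4πσT⁴)).
σT⁴ = 8.64432×10⁹ W/m², so R = √(1.182×10³⁰/(4π×8.64432×10⁹)) = 3.30×10⁹ m.

R ≈ 3.30×10⁹ m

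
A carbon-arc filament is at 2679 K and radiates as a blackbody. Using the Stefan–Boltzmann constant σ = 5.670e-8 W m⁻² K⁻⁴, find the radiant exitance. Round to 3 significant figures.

I ≈ 2.92×10⁶ W/m²

Stefan–Boltzmann: I = σT⁴ = 5.670×10⁻⁸ × (2679)⁴ = 2.92×10⁶ W/m².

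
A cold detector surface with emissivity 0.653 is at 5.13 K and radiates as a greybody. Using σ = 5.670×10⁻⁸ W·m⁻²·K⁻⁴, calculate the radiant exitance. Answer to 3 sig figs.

I ≈ 2.56×10⁻⁵ W/m²

Stefan–Boltzmann: I = εσT⁴ = 0.653 × 5.670×10⁻⁸ × (5.13)⁴ = 2.56×10⁻⁵ W/m².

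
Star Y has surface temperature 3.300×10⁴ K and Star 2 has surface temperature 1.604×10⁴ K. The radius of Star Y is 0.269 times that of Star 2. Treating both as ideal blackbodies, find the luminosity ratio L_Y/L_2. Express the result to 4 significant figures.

L ∝ R²T⁴, so L_Y/L_2 = (R_Y/R_2)²(T_Y/T_2)⁴ = (0.269)² × (3.300×10⁴/1.604×10⁴)⁴ = 0.072361 × 17.9159 = 1.296.

L_Y/L_2 ≈ 1.296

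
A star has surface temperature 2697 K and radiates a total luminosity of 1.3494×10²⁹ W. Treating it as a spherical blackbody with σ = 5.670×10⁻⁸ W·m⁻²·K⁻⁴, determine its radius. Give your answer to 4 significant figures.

R ≈ 5.983×10¹⁰ m

L = 4πR²σT⁴ ⇒ R = √(L/(4πσT⁴)).
σT⁴ = 2.99990×10⁶ W/m², so R = √(1.3494×10²⁹/(4π×2.99990×10⁶)) = 5.983×10¹⁰ m.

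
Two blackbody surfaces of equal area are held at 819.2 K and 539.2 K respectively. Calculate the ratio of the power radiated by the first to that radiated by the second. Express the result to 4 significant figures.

P₁/P₂ ≈ 5.328

With equal areas, P₁/P₂ = (T₁/T₂)⁴ = (819.2/539.2)⁴ = 5.328.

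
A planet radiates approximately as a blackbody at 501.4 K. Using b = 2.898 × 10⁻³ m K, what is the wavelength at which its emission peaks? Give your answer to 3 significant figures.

λ_max ≈ 5.78 μm

Wien's displacement law: λ_max = b/T = (2.898×10⁻³ m·K)/(501.4 K) = 5.780×10⁻⁶ m.
That is 5.78 μm, in the infrared range.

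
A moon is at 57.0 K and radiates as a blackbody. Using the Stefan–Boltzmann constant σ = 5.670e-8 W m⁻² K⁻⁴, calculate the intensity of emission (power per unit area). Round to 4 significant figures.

Stefan–Boltzmann: I = σT⁴ = 5.670×10⁻⁸ × (57.0)⁴ = 0.5985 W/m².

I ≈ 0.5985 W/m²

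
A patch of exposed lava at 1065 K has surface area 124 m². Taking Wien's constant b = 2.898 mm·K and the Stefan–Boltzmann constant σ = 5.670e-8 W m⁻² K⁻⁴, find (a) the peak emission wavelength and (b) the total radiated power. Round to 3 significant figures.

(a) λ_max = b/T = 2.898×10⁻³/1065 = 2.721×10⁻⁶ m = 2.72 μm.
Area A = 124 m².
(b) P = σAT⁴ = 5.670×10⁻⁸×124×(1065)⁴ = 9.04×10⁶ W.

λ_max ≈ 2.72 μm; P ≈ 9.04×10⁶ W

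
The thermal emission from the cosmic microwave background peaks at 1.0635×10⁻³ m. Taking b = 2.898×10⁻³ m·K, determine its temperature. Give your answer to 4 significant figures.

Wien's law gives T = b/λ_max = (2.898×10⁻³ m·K)/(1.0635×10⁻³ m) = 2.725 K.

T ≈ 2.725 K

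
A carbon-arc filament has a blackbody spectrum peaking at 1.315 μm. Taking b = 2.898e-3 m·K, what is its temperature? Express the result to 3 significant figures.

T ≈ 2.20×10³ K

Wien's law gives T = b/λ_max = (2.898×10⁻³ m·K)/(1.315×10⁻⁶ m) = 2.20×10³ K.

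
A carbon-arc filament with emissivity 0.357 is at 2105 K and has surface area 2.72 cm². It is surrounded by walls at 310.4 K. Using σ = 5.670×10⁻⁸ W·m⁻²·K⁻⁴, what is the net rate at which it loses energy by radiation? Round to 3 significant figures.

Net loss ≈ 108 W

Area A = 2.72 cm² = 2.72×10⁻⁴ m².
Net radiated power P_net = εσA(T⁴ − T₀⁴) = 0.357×5.670×10⁻⁸×2.72×10⁻⁴×(2105⁴ − 310.4⁴).
T⁴ − T₀⁴ = 1.96340×10¹³ − 9.28297×10⁹ = 1.96247×10¹³ K⁴, so P_net = 108 W.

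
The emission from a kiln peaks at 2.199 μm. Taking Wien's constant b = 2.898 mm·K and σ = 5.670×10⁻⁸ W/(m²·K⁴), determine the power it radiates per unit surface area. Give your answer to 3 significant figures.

Wien's law: T = b/λ_max = 2.898×10⁻³/2.199×10⁻⁶ = 1317.87 K.
Then I = σT⁴ = 5.670×10⁻⁸×(1317.87)⁴ = 1.71×10⁵ W/m².

I ≈ 1.71×10⁵ W/m²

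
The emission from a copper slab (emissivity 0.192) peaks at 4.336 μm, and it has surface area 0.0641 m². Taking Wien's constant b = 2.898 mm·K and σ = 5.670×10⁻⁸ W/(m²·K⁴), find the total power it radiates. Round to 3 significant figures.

Wien's law: T = b/λ_max = 2.898×10⁻³/4.336×10⁻⁶ = 668.358 K.
Area A = 0.0641 m².
Then P = εσAT⁴ = 0.192×5.670×10⁻⁸×0.0641×(668.358)⁴ = 139 W.

P ≈ 139 W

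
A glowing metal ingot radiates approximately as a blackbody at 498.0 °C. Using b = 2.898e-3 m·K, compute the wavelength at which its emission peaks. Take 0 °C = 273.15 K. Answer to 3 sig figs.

T = 498.0 °C + 273.15 = 771.15 K.
Wien's displacement law: λ_max = b/T = (2.898×10⁻³ m·K)/(771.15 K) = 3.758×10⁻⁶ m.
That is 3.76 μm, in the infrared range.

λ_max ≈ 3.76 μm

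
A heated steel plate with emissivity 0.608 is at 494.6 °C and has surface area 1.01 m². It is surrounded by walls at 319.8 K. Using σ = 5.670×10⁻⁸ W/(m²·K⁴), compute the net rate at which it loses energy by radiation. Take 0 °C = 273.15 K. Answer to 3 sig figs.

Net loss ≈ 1.17×10⁴ W

T = 494.6 °C + 273.15 = 767.75 K.
Area A = 1.01 m².
Net radiated power P_net = εσA(T⁴ − T₀⁴) = 0.608×5.670×10⁻⁸×1.01×(767.75⁴ − 319.8⁴).
T⁴ − T₀⁴ = 3.47440×10¹¹ − 1.04596×10¹⁰ = 3.36980×10¹¹ K⁴, so P_net = 1.17×10⁴ W.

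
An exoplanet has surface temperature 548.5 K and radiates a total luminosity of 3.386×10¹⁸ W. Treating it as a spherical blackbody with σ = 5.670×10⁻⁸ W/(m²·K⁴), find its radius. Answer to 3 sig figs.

L = 4πR²σT⁴ ⇒ R = √(L/(4πσT⁴)).
σT⁴ = 5132.03 W/m², so R = √(3.386×10¹⁸/(4π×5132.03)) = 7.25×10⁶ m.

R ≈ 7.25×10⁶ m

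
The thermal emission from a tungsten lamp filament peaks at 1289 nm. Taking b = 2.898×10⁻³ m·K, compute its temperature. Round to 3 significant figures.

Wien's law gives T = b/λ_max = (2.898×10⁻³ m·K)/(1.289×10⁻⁶ m) = 2.25×10³ K.

T ≈ 2.25×10³ K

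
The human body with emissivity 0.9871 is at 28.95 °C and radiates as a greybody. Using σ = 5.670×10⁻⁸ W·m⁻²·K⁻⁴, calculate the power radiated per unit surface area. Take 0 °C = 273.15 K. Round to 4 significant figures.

T = 28.95 °C + 273.15 = 302.10 K.
Stefan–Boltzmann: I = εσT⁴ = 0.9871 × 5.670×10⁻⁸ × (302.10)⁴ = 466.2 W/m².

I ≈ 466.2 W/m²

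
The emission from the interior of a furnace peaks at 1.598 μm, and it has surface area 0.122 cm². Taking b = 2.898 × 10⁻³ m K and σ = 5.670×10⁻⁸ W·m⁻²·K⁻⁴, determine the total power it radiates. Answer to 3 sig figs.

Wien's law: T = b/λ_max = 2.898×10⁻³/1.598×10⁻⁶ = 1813.52 K.
Area A = 0.122 cm² = 1.22×10⁻⁵ m².
Then P = σAT⁴ = 5.670×10⁻⁸×1.22×10⁻⁵×(1813.52)⁴ = 7.48 W.

P ≈ 7.48 W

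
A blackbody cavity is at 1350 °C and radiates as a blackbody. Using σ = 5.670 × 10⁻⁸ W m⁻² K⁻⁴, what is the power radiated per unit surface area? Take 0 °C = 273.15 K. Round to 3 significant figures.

I ≈ 3.94×10⁵ W/m²

T = 1350 °C + 273.15 = 1623.15 K.
Stefan–Boltzmann: I = σT⁴ = 5.670×10⁻⁸ × (1623.15)⁴ = 3.94×10⁵ W/m².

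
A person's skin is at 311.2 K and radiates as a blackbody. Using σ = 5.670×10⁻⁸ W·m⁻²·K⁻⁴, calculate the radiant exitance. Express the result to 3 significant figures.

Stefan–Boltzmann: I = σT⁴ = 5.670×10⁻⁸ × (311.2)⁴ = 532 W/m².

I ≈ 532 W/m²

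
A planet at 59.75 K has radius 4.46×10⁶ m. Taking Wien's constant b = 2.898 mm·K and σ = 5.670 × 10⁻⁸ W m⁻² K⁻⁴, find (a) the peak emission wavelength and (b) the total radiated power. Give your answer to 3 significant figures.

λ_max ≈ 48.5 μm; P ≈ 1.81×10¹⁴ W

(a) λ_max = b/T = 2.898×10⁻³/59.75 = 4.850×10⁻⁵ m = 48.5 μm.
Surface area A = 4πR² = 4π(4.46×10⁶ m)² = 2.49965×10¹⁴ m².
(b) P = σAT⁴ = 5.670×10⁻⁸×2.49965×10¹⁴×(59.75)⁴ = 1.81×10¹⁴ W.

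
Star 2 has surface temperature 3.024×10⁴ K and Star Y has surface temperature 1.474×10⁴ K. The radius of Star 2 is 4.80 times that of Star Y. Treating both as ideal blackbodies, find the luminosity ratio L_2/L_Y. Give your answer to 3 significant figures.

L ∝ R²T⁴, so L_2/L_Y = (R_2/R_Y)²(T_2/T_Y)⁴ = (4.80)² × (3.024×10⁴/1.474×10⁴)⁴ = 23.04 × 17.7148 = 408.

L_2/L_Y ≈ 408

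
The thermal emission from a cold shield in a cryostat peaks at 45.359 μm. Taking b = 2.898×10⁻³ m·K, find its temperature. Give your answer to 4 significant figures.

T ≈ 63.89 K

Wien's law gives T = b/λ_max = (2.898×10⁻³ m·K)/(4.5359×10⁻⁵ m) = 63.89 K.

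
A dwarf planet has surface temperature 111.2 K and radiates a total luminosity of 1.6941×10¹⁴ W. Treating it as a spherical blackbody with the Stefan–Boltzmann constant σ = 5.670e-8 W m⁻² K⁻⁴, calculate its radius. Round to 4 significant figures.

R ≈ 1.247×10⁶ m

L = 4πR²σT⁴ ⇒ R = √(L/(4πσT⁴)).
σT⁴ = 8.66966 W/m², so R = √(1.6941×10¹⁴/(4π×8.66966)) = 1.247×10⁶ m.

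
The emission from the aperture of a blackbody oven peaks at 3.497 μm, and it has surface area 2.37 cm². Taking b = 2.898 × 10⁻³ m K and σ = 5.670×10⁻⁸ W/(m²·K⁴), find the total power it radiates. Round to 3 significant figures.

Wien's law: T = b/λ_max = 2.898×10⁻³/3.497×10⁻⁶ = 828.710 K.
Area A = 2.37 cm² = 2.37×10⁻⁴ m².
Then P = σAT⁴ = 5.670×10⁻⁸×2.37×10⁻⁴×(828.710)⁴ = 6.34 W.

P ≈ 6.34 W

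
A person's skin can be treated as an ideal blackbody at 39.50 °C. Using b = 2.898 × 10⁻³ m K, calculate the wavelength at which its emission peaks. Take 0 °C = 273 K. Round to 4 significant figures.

T = 39.50 °C + 273 = 312.50 K.
Wien's displacement law: λ_max = b/T = (2.898×10⁻³ m·K)/(312.50 K) = 9.2736×10⁻⁶ m.
That is 9.274 μm, in the infrared range.

λ_max ≈ 9.274 μm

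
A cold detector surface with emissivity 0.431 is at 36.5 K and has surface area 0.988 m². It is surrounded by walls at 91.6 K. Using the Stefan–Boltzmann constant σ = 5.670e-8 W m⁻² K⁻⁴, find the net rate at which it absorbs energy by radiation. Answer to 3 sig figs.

Area A = 0.988 m².
Net radiated power P_net = εσA(T⁴ − T₀⁴) = 0.431×5.670×10⁻⁸×0.988×(36.5⁴ − 91.6⁴).
T⁴ − T₀⁴ = 1.77489×10⁶ − 7.04015×10⁷ = -6.86266×10⁷ K⁴, so P_net = -1.66 W — negative, meaning a net gain of 1.66 W.

Net gain ≈ 1.66 W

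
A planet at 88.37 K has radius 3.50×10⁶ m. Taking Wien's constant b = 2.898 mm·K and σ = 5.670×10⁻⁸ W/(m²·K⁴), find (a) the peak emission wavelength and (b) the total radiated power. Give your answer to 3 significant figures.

λ_max ≈ 32.8 μm; P ≈ 5.32×10¹⁴ W

(a) λ_max = b/T = 2.898×10⁻³/88.37 = 3.279×10⁻⁵ m = 32.8 μm.
Surface area A = 4πR² = 4π(3.50×10⁶ m)² = 1.53938×10¹⁴ m².
(b) P = σAT⁴ = 5.670×10⁻⁸×1.53938×10¹⁴×(88.37)⁴ = 5.32×10¹⁴ W.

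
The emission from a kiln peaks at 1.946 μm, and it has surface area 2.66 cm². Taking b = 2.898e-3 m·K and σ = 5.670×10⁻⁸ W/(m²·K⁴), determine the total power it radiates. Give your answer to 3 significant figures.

Wien's law: T = b/λ_max = 2.898×10⁻³/1.946×10⁻⁶ = 1489.21 K.
Area A = 2.66 cm² = 2.66×10⁻⁴ m².
Then P = σAT⁴ = 5.670×10⁻⁸×2.66×10⁻⁴×(1489.21)⁴ = 74.2 W.

P ≈ 74.2 W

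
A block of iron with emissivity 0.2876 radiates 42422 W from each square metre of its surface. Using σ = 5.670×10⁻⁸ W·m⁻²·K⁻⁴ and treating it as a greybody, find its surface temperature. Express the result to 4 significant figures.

I = εσT⁴, so T = (I/εσ)^(1/4) = (42422/(0.2876×5.670×10⁻⁸))^(1/4) = 1270 K.

T ≈ 1270 K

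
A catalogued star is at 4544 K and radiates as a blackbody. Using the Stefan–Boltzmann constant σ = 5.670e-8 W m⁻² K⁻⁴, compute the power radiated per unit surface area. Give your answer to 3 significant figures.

I ≈ 2.42×10⁷ W/m²

Stefan–Boltzmann: I = σT⁴ = 5.670×10⁻⁸ × (4544)⁴ = 2.42×10⁷ W/m².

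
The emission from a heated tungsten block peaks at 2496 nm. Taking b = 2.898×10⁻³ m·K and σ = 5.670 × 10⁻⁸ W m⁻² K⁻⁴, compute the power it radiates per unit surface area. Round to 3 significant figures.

I ≈ 1.03×10⁵ W/m²

Wien's law: T = b/λ_max = 2.898×10⁻³/2.496×10⁻⁶ = 1161.06 K.
Then I = σT⁴ = 5.670×10⁻⁸×(1161.06)⁴ = 1.03×10⁵ W/m².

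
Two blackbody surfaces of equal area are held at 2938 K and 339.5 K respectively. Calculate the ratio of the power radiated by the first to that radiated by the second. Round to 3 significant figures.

With equal areas, P₁/P₂ = (T₁/T₂)⁴ = (2938/339.5)⁴ = 5.61×10³.

P₁/P₂ ≈ 5.61×10³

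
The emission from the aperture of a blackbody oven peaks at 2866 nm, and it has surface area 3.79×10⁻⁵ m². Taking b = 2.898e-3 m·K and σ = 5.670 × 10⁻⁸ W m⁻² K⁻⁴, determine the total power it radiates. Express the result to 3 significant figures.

P ≈ 2.25 W

Wien's law: T = b/λ_max = 2.898×10⁻³/2.866×10⁻⁶ = 1011.17 K.
Area A = 3.79×10⁻⁵ m².
Then P = σAT⁴ = 5.670×10⁻⁸×3.79×10⁻⁵×(1011.17)⁴ = 2.25 W.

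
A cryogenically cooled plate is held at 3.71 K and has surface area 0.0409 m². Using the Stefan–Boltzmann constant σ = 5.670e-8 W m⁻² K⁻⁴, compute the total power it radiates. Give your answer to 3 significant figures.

P ≈ 4.39×10⁻⁷ W

Area A = 0.0409 m².
P = σAT⁴ = 5.670×10⁻⁸ × 0.0409 × (3.71)⁴ = 4.39×10⁻⁷ W.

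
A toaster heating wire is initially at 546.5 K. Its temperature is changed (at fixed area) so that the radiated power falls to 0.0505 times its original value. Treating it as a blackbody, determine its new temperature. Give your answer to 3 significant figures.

P ∝ T⁴, so T₂/T₁ = (P₂/P₁)^(1/4) = (0.0505)^(1/4) = 0.474049.
T₂ = 546.5 × 0.474049 = 259 K.

T₂ ≈ 259 K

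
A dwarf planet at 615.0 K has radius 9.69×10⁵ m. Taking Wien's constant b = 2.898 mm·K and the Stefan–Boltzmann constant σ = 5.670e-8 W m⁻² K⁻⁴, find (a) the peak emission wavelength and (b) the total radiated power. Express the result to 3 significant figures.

λ_max ≈ 4.71 μm; P ≈ 9.57×10¹⁶ W

(a) λ_max = b/T = 2.898×10⁻³/615.0 = 4.712×10⁻⁶ m = 4.71 μm.
Surface area A = 4πR² = 4π(9.69×10⁵ m)² = 1.17993×10¹³ m².
(b) P = σAT⁴ = 5.670×10⁻⁸×1.17993×10¹³×(615.0)⁴ = 9.57×10¹⁶ W.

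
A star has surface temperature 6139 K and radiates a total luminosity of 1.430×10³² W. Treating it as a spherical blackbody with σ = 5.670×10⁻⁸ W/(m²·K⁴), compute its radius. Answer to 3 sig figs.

L = 4πR²σT⁴ ⇒ R = √(L/(4πσT⁴)).
σT⁴ = 8.05329×10⁷ W/m², so R = √(1.430×10³²/(4π×8.05329×10⁷)) = 3.76×10¹¹ m.

R ≈ 3.76×10¹¹ m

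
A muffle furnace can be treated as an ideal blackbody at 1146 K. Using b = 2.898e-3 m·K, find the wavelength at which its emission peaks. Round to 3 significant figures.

λ_max ≈ 2.53 μm

Wien's displacement law: λ_max = b/T = (2.898×10⁻³ m·K)/(1146 K) = 2.529×10⁻⁶ m.
That is 2.53 μm, in the infrared range.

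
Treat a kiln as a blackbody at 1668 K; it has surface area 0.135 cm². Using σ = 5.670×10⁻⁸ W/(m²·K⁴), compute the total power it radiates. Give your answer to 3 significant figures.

P ≈ 5.93 W

Area A = 0.135 cm² = 1.35×10⁻⁵ m².
P = σAT⁴ = 5.670×10⁻⁸ × 1.35×10⁻⁵ × (1668)⁴ = 5.93 W.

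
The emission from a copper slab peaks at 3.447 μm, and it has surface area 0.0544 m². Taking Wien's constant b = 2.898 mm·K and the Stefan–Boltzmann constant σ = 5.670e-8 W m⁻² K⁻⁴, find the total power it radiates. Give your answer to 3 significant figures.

P ≈ 1.54×10³ W

Wien's law: T = b/λ_max = 2.898×10⁻³/3.447×10⁻⁶ = 840.731 K.
Area A = 0.0544 m².
Then P = σAT⁴ = 5.670×10⁻⁸×0.0544×(840.731)⁴ = 1.54×10³ W.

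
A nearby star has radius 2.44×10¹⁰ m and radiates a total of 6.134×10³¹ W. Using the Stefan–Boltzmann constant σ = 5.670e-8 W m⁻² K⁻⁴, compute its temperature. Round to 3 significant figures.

Surface area A = 4πR² = 4π(2.44×10¹⁰ m)² = 7.48151×10²¹ m².
P = σAT⁴ ⇒ T = (P/(σA))^(1/4) = (6.134×10³¹/(5.670×10⁻⁸×7.48151×10²¹))^(1/4) = 1.95×10⁴ K.

T ≈ 1.95×10⁴ K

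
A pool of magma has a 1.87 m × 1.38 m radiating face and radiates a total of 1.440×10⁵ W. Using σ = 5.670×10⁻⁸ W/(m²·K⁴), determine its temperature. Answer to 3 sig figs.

T ≈ 996 K

Area A = 1.87 × 1.38 = 2.5806 m².
P = σAT⁴ ⇒ T = (P/(σA))^(1/4) = (1.440×10⁵/(5.670×10⁻⁸×2.5806))^(1/4) = 996 K.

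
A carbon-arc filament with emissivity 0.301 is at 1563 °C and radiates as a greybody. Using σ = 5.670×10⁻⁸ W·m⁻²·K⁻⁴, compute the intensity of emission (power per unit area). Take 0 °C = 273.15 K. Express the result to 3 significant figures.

T = 1563 °C + 273.15 = 1836.15 K.
Stefan–Boltzmann: I = εσT⁴ = 0.301 × 5.670×10⁻⁸ × (1836.15)⁴ = 1.94×10⁵ W/m².

I ≈ 1.94×10⁵ W/m²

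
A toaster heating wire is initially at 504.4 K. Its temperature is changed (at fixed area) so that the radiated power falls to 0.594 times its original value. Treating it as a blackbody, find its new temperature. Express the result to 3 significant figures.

T₂ ≈ 443 K

P ∝ T⁴, so T₂/T₁ = (P₂/P₁)^(1/4) = (0.594)^(1/4) = 0.877903.
T₂ = 504.4 × 0.877903 = 443 K.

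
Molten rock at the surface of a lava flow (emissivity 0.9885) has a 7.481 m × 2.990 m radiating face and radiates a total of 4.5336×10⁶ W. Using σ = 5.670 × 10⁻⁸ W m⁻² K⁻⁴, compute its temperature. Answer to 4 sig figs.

Area A = 7.481 × 2.990 = 22.3682 m².
P = εσAT⁴ ⇒ T = (P/(εσA))^(1/4) = (4.5336×10⁶/(0.9885×5.670×10⁻⁸×22.3682))^(1/4) = 1379 K.

T ≈ 1379 K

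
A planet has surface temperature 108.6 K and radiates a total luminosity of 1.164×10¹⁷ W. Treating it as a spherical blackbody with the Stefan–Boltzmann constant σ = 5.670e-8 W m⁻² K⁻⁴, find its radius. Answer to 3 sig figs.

L = 4πR²σT⁴ ⇒ R = √(L/(4πσT⁴)).
σT⁴ = 7.88683 W/m², so R = √(1.164×10¹⁷/(4π×7.88683)) = 3.43×10⁷ m.

R ≈ 3.43×10⁷ m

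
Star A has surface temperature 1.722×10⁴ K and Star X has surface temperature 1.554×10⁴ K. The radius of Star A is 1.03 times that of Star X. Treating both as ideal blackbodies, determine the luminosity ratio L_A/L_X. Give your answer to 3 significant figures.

L ∝ R²T⁴, so L_A/L_X = (R_A/R_X)²(T_A/T_X)⁴ = (1.03)² × (1.722×10⁴/1.554×10⁴)⁴ = 1.0609 × 1.50775 = 1.60.

L_A/L_X ≈ 1.60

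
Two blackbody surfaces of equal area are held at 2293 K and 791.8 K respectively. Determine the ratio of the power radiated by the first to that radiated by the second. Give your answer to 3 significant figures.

With equal areas, P₁/P₂ = (T₁/T₂)⁴ = (2293/791.8)⁴ = 70.3.

P₁/P₂ ≈ 70.3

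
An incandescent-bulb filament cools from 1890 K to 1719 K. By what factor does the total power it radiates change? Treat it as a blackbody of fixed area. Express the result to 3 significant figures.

P₂/P₁ ≈ 0.684

P ∝ T⁴, so P₂/P₁ = (T₂/T₁)⁴ = (1719/1890)⁴ = (0.909524)⁴ = 0.684.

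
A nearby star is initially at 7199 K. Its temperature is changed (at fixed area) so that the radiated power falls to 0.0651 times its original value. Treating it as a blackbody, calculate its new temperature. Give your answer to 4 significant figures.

P ∝ T⁴, so T₂/T₁ = (P₂/P₁)^(1/4) = (0.0651)^(1/4) = 0.505121.
T₂ = 7199 × 0.505121 = 3636 K.

T₂ ≈ 3636 K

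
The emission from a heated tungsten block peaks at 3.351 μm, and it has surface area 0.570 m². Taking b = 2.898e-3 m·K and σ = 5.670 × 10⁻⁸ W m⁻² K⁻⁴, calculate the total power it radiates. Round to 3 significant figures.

P ≈ 1.81×10⁴ W

Wien's law: T = b/λ_max = 2.898×10⁻³/3.351×10⁻⁶ = 864.816 K.
Area A = 0.570 m².
Then P = σAT⁴ = 5.670×10⁻⁸×0.570×(864.816)⁴ = 1.81×10⁴ W.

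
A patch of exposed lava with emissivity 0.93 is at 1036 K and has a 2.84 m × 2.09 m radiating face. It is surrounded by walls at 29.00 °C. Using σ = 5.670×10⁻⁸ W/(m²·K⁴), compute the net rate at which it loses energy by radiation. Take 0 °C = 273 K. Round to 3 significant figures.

Surroundings: T = 29.00 °C + 273 = 302.00 K.
Area A = 2.84 × 2.09 = 5.9356 m².
Net radiated power P_net = εσA(T⁴ − T₀⁴) = 0.93×5.670×10⁻⁸×5.9356×(1036⁴ − 302.00⁴).
T⁴ − T₀⁴ = 1.15196×10¹² − 8.31817×10⁹ = 1.14364×10¹² K⁴, so P_net = 3.58×10⁵ W.

Net loss ≈ 3.58×10⁵ W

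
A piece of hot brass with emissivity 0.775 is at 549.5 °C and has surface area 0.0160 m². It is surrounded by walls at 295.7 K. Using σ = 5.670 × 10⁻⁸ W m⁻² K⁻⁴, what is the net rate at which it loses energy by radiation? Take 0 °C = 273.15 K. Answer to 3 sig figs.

T = 549.5 °C + 273.15 = 822.65 K.
Area A = 0.0160 m².
Net radiated power P_net = εσA(T⁴ − T₀⁴) = 0.775×5.670×10⁻⁸×0.0160×(822.65⁴ − 295.7⁴).
T⁴ − T₀⁴ = 4.57995×10¹¹ − 7.64549×10⁹ = 4.50350×10¹¹ K⁴, so P_net = 317 W.

Net loss ≈ 317 W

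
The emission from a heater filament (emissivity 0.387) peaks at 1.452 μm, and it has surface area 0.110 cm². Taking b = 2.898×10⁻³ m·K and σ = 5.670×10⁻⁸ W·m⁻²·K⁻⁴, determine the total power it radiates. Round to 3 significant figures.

Wien's law: T = b/λ_max = 2.898×10⁻³/1.452×10⁻⁶ = 1995.87 K.
Area A = 0.110 cm² = 1.10×10⁻⁵ m².
Then P = εσAT⁴ = 0.387×5.670×10⁻⁸×1.10×10⁻⁵×(1995.87)⁴ = 3.83 W.

P ≈ 3.83 W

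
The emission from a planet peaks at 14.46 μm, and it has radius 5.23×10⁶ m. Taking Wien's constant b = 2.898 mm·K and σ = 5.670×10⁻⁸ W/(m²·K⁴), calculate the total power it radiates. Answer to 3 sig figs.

P ≈ 3.14×10¹⁶ W

Wien's law: T = b/λ_max = 2.898×10⁻³/1.446×10⁻⁵ = 200.415 K.
Surface area A = 4πR² = 4π(5.23×10⁶ m)² = 3.43727×10¹⁴ m².
Then P = σAT⁴ = 5.670×10⁻⁸×3.43727×10¹⁴×(200.415)⁴ = 3.14×10¹⁶ W.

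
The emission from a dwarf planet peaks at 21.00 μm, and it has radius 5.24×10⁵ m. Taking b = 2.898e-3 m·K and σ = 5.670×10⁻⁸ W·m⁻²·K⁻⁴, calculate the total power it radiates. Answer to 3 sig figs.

Wien's law: T = b/λ_max = 2.898×10⁻³/2.100×10⁻⁵ = 138.000 K.
Surface area A = 4πR² = 4π(5.24×10⁵ m)² = 3.45042×10¹² m².
Then P = σAT⁴ = 5.670×10⁻⁸×3.45042×10¹²×(138.000)⁴ = 7.10×10¹³ W.

P ≈ 7.10×10¹³ W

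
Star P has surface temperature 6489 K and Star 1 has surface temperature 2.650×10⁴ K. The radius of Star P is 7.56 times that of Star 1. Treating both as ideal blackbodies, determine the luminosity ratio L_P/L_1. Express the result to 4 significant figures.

L_P/L_1 ≈ 0.2055

L ∝ R²T⁴, so L_P/L_1 = (R_P/R_1)²(T_P/T_1)⁴ = (7.56)² × (6489/2.650×10⁴)⁴ = 57.1536 × 3.59524×10⁻³ = 0.2055.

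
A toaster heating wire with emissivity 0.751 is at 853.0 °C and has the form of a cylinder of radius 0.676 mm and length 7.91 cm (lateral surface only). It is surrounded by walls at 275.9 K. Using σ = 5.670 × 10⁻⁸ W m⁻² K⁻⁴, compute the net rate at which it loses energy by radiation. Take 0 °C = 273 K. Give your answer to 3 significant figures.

Net loss ≈ 22.9 W

T = 853.0 °C + 273 = 1126.0 K.
Lateral area A = 2πrL = 2π×6.76×10⁻⁴×0.0791 = 3.35972×10⁻⁴ m².
Net radiated power P_net = εσA(T⁴ − T₀⁴) = 0.751×5.670×10⁻⁸×3.35972×10⁻⁴×(1126.0⁴ − 275.9⁴).
T⁴ − T₀⁴ = 1.60751×10¹² − 5.79438×10⁹ = 1.60172×10¹² K⁴, so P_net = 22.9 W.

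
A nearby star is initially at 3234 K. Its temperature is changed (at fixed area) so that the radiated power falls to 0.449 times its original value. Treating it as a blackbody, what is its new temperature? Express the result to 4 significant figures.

T₂ ≈ 2647 K

P ∝ T⁴, so T₂/T₁ = (P₂/P₁)^(1/4) = (0.449)^(1/4) = 0.818581.
T₂ = 3234 × 0.818581 = 2647 K.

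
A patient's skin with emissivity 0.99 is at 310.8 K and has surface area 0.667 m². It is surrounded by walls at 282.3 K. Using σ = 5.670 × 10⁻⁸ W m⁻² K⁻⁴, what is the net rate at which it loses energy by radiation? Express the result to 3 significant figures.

Area A = 0.667 m².
Net radiated power P_net = εσA(T⁴ − T₀⁴) = 0.99×5.670×10⁻⁸×0.667×(310.8⁴ − 282.3⁴).
T⁴ − T₀⁴ = 9.33091×10⁹ − 6.35102×10⁹ = 2.97989×10⁹ K⁴, so P_net = 112 W.

Net loss ≈ 112 W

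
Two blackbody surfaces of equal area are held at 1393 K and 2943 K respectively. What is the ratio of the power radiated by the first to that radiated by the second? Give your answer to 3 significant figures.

P₁/P₂ ≈ 0.0502

With equal areas, P₁/P₂ = (T₁/T₂)⁴ = (1393/2943)⁴ = 0.0502.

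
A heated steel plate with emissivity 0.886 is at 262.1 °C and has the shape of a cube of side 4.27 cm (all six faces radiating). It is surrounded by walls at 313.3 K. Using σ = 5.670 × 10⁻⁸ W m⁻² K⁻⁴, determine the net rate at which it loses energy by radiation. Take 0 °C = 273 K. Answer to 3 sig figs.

Net loss ≈ 39.8 W

T = 262.1 °C + 273 = 535.1 K.
Area A = 6s² = 6×(0.0427 m)² = 0.0109397 m².
Net radiated power P_net = εσA(T⁴ − T₀⁴) = 0.886×5.670×10⁻⁸×0.0109397×(535.1⁴ − 313.3⁴).
T⁴ − T₀⁴ = 8.19860×10¹⁰ − 9.63478×10⁹ = 7.23512×10¹⁰ K⁴, so P_net = 39.8 W.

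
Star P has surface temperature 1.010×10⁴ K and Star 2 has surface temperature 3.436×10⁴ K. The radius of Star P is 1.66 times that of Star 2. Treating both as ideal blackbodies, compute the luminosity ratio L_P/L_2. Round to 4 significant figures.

L ∝ R²T⁴, so L_P/L_2 = (R_P/R_2)²(T_P/T_2)⁴ = (1.66)² × (1.010×10⁴/3.436×10⁴)⁴ = 2.7556 × 7.46574×10⁻³ = 0.02057.

L_P/L_2 ≈ 0.02057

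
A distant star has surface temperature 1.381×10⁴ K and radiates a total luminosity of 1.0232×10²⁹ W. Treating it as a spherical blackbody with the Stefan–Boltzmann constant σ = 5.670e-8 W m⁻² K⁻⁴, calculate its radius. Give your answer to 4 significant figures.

L = 4πR²σT⁴ ⇒ R = √(L/(4πσT⁴)).
σT⁴ = 2.06233×10⁹ W/m², so R = √(1.0232×10²⁹/(4π×2.06233×10⁹)) = 1.987×10⁹ m.

R ≈ 1.987×10⁹ m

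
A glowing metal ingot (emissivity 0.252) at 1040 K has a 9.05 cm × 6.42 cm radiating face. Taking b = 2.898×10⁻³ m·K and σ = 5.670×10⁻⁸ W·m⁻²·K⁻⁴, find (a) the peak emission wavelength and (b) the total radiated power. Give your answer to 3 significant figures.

(a) λ_max = b/T = 2.898×10⁻³/1040 = 2.787×10⁻⁶ m = 2.79 μm.
Area A = 0.0905 × 0.0642 = 5.8101×10⁻³ m².
(b) P = εσAT⁴ = 0.252×5.670×10⁻⁸×5.8101×10⁻³×(1040)⁴ = 97.1 W.

λ_max ≈ 2.79 μm; P ≈ 97.1 W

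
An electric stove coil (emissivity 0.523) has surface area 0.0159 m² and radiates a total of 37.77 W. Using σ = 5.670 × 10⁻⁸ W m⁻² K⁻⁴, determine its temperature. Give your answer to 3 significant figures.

T ≈ 532 K

Area A = 0.0159 m².
P = εσAT⁴ ⇒ T = (P/(εσA))^(1/4) = (37.77/(0.523×5.670×10⁻⁸×0.0159))^(1/4) = 532 K.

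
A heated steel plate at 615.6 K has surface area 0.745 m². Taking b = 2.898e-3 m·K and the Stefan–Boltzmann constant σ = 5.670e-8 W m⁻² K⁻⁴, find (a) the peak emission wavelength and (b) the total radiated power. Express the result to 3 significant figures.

λ_max ≈ 4.71 μm; P ≈ 6.07×10³ W

(a) λ_max = b/T = 2.898×10⁻³/615.6 = 4.708×10⁻⁶ m = 4.71 μm.
Area A = 0.745 m².
(b) P = σAT⁴ = 5.670×10⁻⁸×0.745×(615.6)⁴ = 6.07×10³ W.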